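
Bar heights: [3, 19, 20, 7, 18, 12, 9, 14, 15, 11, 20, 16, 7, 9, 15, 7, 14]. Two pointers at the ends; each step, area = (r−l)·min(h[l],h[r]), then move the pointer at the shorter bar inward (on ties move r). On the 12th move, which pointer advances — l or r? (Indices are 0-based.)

r

[0,16] min(3,14)*16=48 best=48 * → l++
[1,16] min(19,14)*15=210 best=210 * → r--
[1,15] min(19,7)*14=98 best=210 → r--
[1,14] min(19,15)*13=195 best=210 → r--
[1,13] min(19,9)*12=108 best=210 → r--
[1,12] min(19,7)*11=77 best=210 → r--
[1,11] min(19,16)*10=160 best=210 → r--
[1,10] min(19,20)*9=171 best=210 → l++
[2,10] min(20,20)*8=160 best=210 → r--
[2,9] min(20,11)*7=77 best=210 → r--
[2,8] min(20,15)*6=90 best=210 → r--
[2,7] min(20,14)*5=70 best=210 → r--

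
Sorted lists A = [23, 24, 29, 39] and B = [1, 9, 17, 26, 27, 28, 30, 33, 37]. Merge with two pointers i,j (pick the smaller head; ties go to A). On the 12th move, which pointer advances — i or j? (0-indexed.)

j

i=0 j=0: A[i]=23>B[j]=1 take 1, j++
i=0 j=1: A[i]=23>B[j]=9 take 9, j++
i=0 j=2: A[i]=23>B[j]=17 take 17, j++
i=0 j=3: A[i]=23<=B[j]=26 take 23, i++
i=1 j=3: A[i]=24<=B[j]=26 take 24, i++
i=2 j=3: A[i]=29>B[j]=26 take 26, j++
i=2 j=4: A[i]=29>B[j]=27 take 27, j++
i=2 j=5: A[i]=29>B[j]=28 take 28, j++
i=2 j=6: A[i]=29<=B[j]=30 take 29, i++
i=3 j=6: A[i]=39>B[j]=30 take 30, j++
i=3 j=7: A[i]=39>B[j]=33 take 33, j++
i=3 j=8: A[i]=39>B[j]=37 take 37, j++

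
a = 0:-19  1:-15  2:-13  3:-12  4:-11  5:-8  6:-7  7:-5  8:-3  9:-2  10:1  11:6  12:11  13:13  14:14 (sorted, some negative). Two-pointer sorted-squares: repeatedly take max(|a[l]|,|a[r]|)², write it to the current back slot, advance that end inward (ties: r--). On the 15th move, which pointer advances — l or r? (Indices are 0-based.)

r

[0,14] |-19|>|14| out[14]=361 → l++
[1,14] |-15|>|14| out[13]=225 → l++
[2,14] |-13|<=|14| out[12]=196 → r--
[2,13] |-13|<=|13| out[11]=169 → r--
[2,12] |-13|>|11| out[10]=169 → l++
[3,12] |-12|>|11| out[9]=144 → l++
[4,12] |-11|<=|11| out[8]=121 → r--
[4,11] |-11|>|6| out[7]=121 → l++
[5,11] |-8|>|6| out[6]=64 → l++
[6,11] |-7|>|6| out[5]=49 → l++
[7,11] |-5|<=|6| out[4]=36 → r--
[7,10] |-5|>|1| out[3]=25 → l++
[8,10] |-3|>|1| out[2]=9 → l++
[9,10] |-2|>|1| out[1]=4 → l++
[10,10] |1|<=|1| out[0]=1 → r--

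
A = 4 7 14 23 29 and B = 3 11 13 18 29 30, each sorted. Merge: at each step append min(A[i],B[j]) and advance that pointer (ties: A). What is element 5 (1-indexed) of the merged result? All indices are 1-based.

[i=1,j=1] A[i]=4>B[j]=3 take 3 → j++
[i=1,j=2] A[i]=4<=B[j]=11 take 4 → i++
[i=2,j=2] A[i]=7<=B[j]=11 take 7 → i++
[i=3,j=2] A[i]=14>B[j]=11 take 11 → j++
[i=3,j=3] A[i]=14>B[j]=13 take 13 → j++
[i=3,j=4] A[i]=14<=B[j]=18 take 14 → i++
[i=4,j=4] A[i]=23>B[j]=18 take 18 → j++
[i=4,j=5] A[i]=23<=B[j]=29 take 23 → i++
[i=5,j=5] A[i]=29<=B[j]=29 take 29 → i++
[i=6,j=5] A done, take B[j]=29 → j++
[i=6,j=6] A done, take B[j]=30 → j++

merged[5] = 13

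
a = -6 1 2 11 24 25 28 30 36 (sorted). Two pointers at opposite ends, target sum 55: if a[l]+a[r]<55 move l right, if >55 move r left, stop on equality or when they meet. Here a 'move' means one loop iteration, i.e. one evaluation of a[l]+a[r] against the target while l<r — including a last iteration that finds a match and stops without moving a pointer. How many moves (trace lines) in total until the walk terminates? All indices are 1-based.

l=1 r=9: -6+36=30 <55, l++
l=2 r=9: 1+36=37 <55, l++
l=3 r=9: 2+36=38 <55, l++
l=4 r=9: 11+36=47 <55, l++
l=5 r=9: 24+36=60 >55, r--
l=5 r=8: 24+30=54 <55, l++
l=6 r=8: 25+30=55, found

7 moves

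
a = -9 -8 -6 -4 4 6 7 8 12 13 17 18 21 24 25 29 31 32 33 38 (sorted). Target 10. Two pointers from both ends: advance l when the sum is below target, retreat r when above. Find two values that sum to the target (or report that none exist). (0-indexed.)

(-8, 18)

l=0 r=19: -9+38=29 >10, r--
l=0 r=18: -9+33=24 >10, r--
l=0 r=17: -9+32=23 >10, r--
l=0 r=16: -9+31=22 >10, r--
l=0 r=15: -9+29=20 >10, r--
l=0 r=14: -9+25=16 >10, r--
l=0 r=13: -9+24=15 >10, r--
l=0 r=12: -9+21=12 >10, r--
l=0 r=11: -9+18=9 <10, l++
l=1 r=11: -8+18=10, found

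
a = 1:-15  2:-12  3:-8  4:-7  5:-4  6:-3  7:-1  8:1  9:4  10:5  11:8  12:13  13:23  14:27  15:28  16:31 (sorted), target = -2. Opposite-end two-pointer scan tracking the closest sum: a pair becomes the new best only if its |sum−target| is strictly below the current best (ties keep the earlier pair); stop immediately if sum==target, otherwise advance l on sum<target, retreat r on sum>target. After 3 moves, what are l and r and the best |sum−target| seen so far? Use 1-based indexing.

l=1, r=13, best |Δ|=14

[1,16] -15+31=16 d=18 * → r--
[1,15] -15+28=13 d=15 * → r--
[1,14] -15+27=12 d=14 * → r--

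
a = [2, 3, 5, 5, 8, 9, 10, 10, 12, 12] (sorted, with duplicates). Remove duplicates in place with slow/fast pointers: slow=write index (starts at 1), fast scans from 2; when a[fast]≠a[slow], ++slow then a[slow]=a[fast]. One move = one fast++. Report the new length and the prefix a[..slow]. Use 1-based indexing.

length 7; prefix = [2, 3, 5, 8, 9, 10, 12]

slow=1 fast=2: a[fast]=3≠a[slow]=2 write a[2]=3, slow++,fast++
slow=2 fast=3: a[fast]=5≠a[slow]=3 write a[3]=5, slow++,fast++
slow=3 fast=4: a[fast]=5=a[slow] dup, fast++
slow=3 fast=5: a[fast]=8≠a[slow]=5 write a[4]=8, slow++,fast++
slow=4 fast=6: a[fast]=9≠a[slow]=8 write a[5]=9, slow++,fast++
slow=5 fast=7: a[fast]=10≠a[slow]=9 write a[6]=10, slow++,fast++
slow=6 fast=8: a[fast]=10=a[slow] dup, fast++
slow=6 fast=9: a[fast]=12≠a[slow]=10 write a[7]=12, slow++,fast++
slow=7 fast=10: a[fast]=12=a[slow] dup, fast++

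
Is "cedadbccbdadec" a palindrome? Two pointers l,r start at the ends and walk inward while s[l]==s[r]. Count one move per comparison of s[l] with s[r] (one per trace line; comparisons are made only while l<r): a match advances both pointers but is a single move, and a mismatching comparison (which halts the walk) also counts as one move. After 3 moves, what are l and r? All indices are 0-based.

l=3, r=10

[0,13] 'c'=='c' → l++,r--
[1,12] 'e'=='e' → l++,r--
[2,11] 'd'=='d' → l++,r--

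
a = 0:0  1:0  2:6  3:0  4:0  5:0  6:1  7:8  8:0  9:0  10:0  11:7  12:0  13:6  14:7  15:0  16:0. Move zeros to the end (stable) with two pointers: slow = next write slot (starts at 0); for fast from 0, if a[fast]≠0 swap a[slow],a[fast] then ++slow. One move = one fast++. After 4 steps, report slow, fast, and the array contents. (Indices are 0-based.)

slow=1, fast=4, a=[6, 0, 0, 0, 0, 0, 1, 8, 0, 0, 0, 7, 0, 6, 7, 0, 0]

slow=0 fast=0: a[fast]=0, fast++
slow=0 fast=1: a[fast]=0, fast++
slow=0 fast=2: a[fast]=6≠0 swap→a[0]=6, slow++,fast++
slow=1 fast=3: a[fast]=0, fast++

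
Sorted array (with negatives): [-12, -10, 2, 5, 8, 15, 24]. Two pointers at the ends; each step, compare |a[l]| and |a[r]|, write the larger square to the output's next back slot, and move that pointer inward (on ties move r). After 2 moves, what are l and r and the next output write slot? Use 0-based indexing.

[0,6] |-12|<=|24| out[6]=576 → r--
[0,5] |-12|<=|15| out[5]=225 → r--

l=0, r=4, next write slot=4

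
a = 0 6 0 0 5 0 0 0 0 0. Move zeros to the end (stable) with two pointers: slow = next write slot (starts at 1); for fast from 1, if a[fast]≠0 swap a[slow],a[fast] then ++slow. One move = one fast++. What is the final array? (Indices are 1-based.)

(s=1,f=1) a[fast]=0 → fast++
(s=1,f=2) a[fast]=6≠0 swap→a[1]=6 → slow++,fast++
(s=2,f=3) a[fast]=0 → fast++
(s=2,f=4) a[fast]=0 → fast++
(s=2,f=5) a[fast]=5≠0 swap→a[2]=5 → slow++,fast++
(s=3,f=6) a[fast]=0 → fast++
(s=3,f=7) a[fast]=0 → fast++
(s=3,f=8) a[fast]=0 → fast++
(s=3,f=9) a[fast]=0 → fast++
(s=3,f=10) a[fast]=0 → fast++

[6, 5, 0, 0, 0, 0, 0, 0, 0, 0]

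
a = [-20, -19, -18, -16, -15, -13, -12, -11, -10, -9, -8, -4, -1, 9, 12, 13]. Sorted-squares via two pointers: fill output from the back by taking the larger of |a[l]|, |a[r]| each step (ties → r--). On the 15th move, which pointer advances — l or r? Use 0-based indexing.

[0,15] |-20|>|13| out[15]=400 → l++
[1,15] |-19|>|13| out[14]=361 → l++
[2,15] |-18|>|13| out[13]=324 → l++
[3,15] |-16|>|13| out[12]=256 → l++
[4,15] |-15|>|13| out[11]=225 → l++
[5,15] |-13|<=|13| out[10]=169 → r--
[5,14] |-13|>|12| out[9]=169 → l++
[6,14] |-12|<=|12| out[8]=144 → r--
[6,13] |-12|>|9| out[7]=144 → l++
[7,13] |-11|>|9| out[6]=121 → l++
[8,13] |-10|>|9| out[5]=100 → l++
[9,13] |-9|<=|9| out[4]=81 → r--
[9,12] |-9|>|-1| out[3]=81 → l++
[10,12] |-8|>|-1| out[2]=64 → l++
[11,12] |-4|>|-1| out[1]=16 → l++

l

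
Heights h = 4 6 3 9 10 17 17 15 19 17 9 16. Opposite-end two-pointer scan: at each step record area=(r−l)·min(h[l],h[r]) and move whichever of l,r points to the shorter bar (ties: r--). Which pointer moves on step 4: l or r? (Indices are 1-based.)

l

[1,12] min(4,16)*11=44 best=44 * → l++
[2,12] min(6,16)*10=60 best=60 * → l++
[3,12] min(3,16)*9=27 best=60 → l++
[4,12] min(9,16)*8=72 best=72 * → l++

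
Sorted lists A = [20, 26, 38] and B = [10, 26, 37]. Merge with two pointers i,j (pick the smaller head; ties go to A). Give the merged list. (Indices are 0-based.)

[10, 20, 26, 26, 37, 38]

[i=0,j=0] A[i]=20>B[j]=10 take 10 → j++
[i=0,j=1] A[i]=20<=B[j]=26 take 20 → i++
[i=1,j=1] A[i]=26<=B[j]=26 take 26 → i++
[i=2,j=1] A[i]=38>B[j]=26 take 26 → j++
[i=2,j=2] A[i]=38>B[j]=37 take 37 → j++
[i=2,j=3] B done, take A[i]=38 → i++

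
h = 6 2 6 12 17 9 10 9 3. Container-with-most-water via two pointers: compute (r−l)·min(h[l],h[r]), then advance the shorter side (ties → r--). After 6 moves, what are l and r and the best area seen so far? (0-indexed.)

l=0 r=8: min(6,3)*8=24 best=24 *, r--
l=0 r=7: min(6,9)*7=42 best=42 *, l++
l=1 r=7: min(2,9)*6=12 best=42, l++
l=2 r=7: min(6,9)*5=30 best=42, l++
l=3 r=7: min(12,9)*4=36 best=42, r--
l=3 r=6: min(12,10)*3=30 best=42, r--

l=3, r=5, best area=42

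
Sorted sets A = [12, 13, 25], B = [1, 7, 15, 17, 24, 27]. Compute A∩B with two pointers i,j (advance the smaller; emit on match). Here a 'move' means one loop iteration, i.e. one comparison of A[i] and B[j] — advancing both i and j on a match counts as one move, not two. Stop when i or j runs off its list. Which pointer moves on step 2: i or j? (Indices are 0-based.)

j

i=0 j=0: 12>1, j++
i=0 j=1: 12>7, j++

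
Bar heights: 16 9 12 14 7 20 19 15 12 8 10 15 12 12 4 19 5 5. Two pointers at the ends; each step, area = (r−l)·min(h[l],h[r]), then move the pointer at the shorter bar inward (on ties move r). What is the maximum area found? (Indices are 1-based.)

max area = 240

[1,18] min(16,5)*17=85 best=85 * → r--
[1,17] min(16,5)*16=80 best=85 → r--
[1,16] min(16,19)*15=240 best=240 * → l++
[2,16] min(9,19)*14=126 best=240 → l++
[3,16] min(12,19)*13=156 best=240 → l++
[4,16] min(14,19)*12=168 best=240 → l++
[5,16] min(7,19)*11=77 best=240 → l++
[6,16] min(20,19)*10=190 best=240 → r--
[6,15] min(20,4)*9=36 best=240 → r--
[6,14] min(20,12)*8=96 best=240 → r--
[6,13] min(20,12)*7=84 best=240 → r--
[6,12] min(20,15)*6=90 best=240 → r--
[6,11] min(20,10)*5=50 best=240 → r--
[6,10] min(20,8)*4=32 best=240 → r--
[6,9] min(20,12)*3=36 best=240 → r--
[6,8] min(20,15)*2=30 best=240 → r--
[6,7] min(20,19)*1=19 best=240 → r--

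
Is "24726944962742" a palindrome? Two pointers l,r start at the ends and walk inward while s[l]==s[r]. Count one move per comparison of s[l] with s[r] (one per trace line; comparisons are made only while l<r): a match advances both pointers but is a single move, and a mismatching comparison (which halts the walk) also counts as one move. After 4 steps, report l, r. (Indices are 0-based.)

l=4, r=9

[0,13] '2'=='2' → l++,r--
[1,12] '4'=='4' → l++,r--
[2,11] '7'=='7' → l++,r--
[3,10] '2'=='2' → l++,r--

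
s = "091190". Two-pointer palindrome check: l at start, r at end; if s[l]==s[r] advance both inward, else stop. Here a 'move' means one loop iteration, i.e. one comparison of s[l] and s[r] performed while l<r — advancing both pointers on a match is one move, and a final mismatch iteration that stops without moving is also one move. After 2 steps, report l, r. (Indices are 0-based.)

l=0 r=5: '0'=='0', l++,r--
l=1 r=4: '9'=='9', l++,r--

l=2, r=3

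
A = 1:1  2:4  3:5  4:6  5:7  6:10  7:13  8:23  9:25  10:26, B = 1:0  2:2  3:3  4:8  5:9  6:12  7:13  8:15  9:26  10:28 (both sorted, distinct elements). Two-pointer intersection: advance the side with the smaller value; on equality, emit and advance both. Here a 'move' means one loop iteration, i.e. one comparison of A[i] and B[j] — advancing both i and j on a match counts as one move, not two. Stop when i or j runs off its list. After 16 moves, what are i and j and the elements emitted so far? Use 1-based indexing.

i=10, j=9, emitted=[13]

i=1 j=1: 1>0, j++
i=1 j=2: 1<2, i++
i=2 j=2: 4>2, j++
i=2 j=3: 4>3, j++
i=2 j=4: 4<8, i++
i=3 j=4: 5<8, i++
i=4 j=4: 6<8, i++
i=5 j=4: 7<8, i++
i=6 j=4: 10>8, j++
i=6 j=5: 10>9, j++
i=6 j=6: 10<12, i++
i=7 j=6: 13>12, j++
i=7 j=7: 13==13 emit, i++,j++
i=8 j=8: 23>15, j++
i=8 j=9: 23<26, i++
i=9 j=9: 25<26, i++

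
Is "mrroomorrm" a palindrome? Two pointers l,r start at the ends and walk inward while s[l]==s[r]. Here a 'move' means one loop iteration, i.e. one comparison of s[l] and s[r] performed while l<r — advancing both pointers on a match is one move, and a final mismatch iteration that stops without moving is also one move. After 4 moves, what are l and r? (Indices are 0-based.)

[0,9] 'm'=='m' → l++,r--
[1,8] 'r'=='r' → l++,r--
[2,7] 'r'=='r' → l++,r--
[3,6] 'o'=='o' → l++,r--

l=4, r=5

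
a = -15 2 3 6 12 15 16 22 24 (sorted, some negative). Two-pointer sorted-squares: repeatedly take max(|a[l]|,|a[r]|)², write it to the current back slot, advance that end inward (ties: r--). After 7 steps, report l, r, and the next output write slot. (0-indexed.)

[0,8] |-15|<=|24| out[8]=576 → r--
[0,7] |-15|<=|22| out[7]=484 → r--
[0,6] |-15|<=|16| out[6]=256 → r--
[0,5] |-15|<=|15| out[5]=225 → r--
[0,4] |-15|>|12| out[4]=225 → l++
[1,4] |2|<=|12| out[3]=144 → r--
[1,3] |2|<=|6| out[2]=36 → r--

l=1, r=2, next write slot=1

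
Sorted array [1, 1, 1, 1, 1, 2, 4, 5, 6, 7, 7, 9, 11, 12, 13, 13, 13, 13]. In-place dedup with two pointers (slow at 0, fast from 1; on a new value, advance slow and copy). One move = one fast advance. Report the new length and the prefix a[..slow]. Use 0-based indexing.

(s=0,f=1) a[fast]=1=a[slow] dup → fast++
(s=0,f=2) a[fast]=1=a[slow] dup → fast++
(s=0,f=3) a[fast]=1=a[slow] dup → fast++
(s=0,f=4) a[fast]=1=a[slow] dup → fast++
(s=0,f=5) a[fast]=2≠a[slow]=1 write a[1]=2 → slow++,fast++
(s=1,f=6) a[fast]=4≠a[slow]=2 write a[2]=4 → slow++,fast++
(s=2,f=7) a[fast]=5≠a[slow]=4 write a[3]=5 → slow++,fast++
(s=3,f=8) a[fast]=6≠a[slow]=5 write a[4]=6 → slow++,fast++
(s=4,f=9) a[fast]=7≠a[slow]=6 write a[5]=7 → slow++,fast++
(s=5,f=10) a[fast]=7=a[slow] dup → fast++
(s=5,f=11) a[fast]=9≠a[slow]=7 write a[6]=9 → slow++,fast++
(s=6,f=12) a[fast]=11≠a[slow]=9 write a[7]=11 → slow++,fast++
(s=7,f=13) a[fast]=12≠a[slow]=11 write a[8]=12 → slow++,fast++
(s=8,f=14) a[fast]=13≠a[slow]=12 write a[9]=13 → slow++,fast++
(s=9,f=15) a[fast]=13=a[slow] dup → fast++
(s=9,f=16) a[fast]=13=a[slow] dup → fast++
(s=9,f=17) a[fast]=13=a[slow] dup → fast++

length 10; prefix = [1, 2, 4, 5, 6, 7, 9, 11, 12, 13]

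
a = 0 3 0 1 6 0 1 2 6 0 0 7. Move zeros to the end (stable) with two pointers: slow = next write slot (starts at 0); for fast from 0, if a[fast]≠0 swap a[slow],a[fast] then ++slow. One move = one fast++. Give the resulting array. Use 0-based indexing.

[3, 1, 6, 1, 2, 6, 7, 0, 0, 0, 0, 0]

(s=0,f=0) a[fast]=0 → fast++
(s=0,f=1) a[fast]=3≠0 swap→a[0]=3 → slow++,fast++
(s=1,f=2) a[fast]=0 → fast++
(s=1,f=3) a[fast]=1≠0 swap→a[1]=1 → slow++,fast++
(s=2,f=4) a[fast]=6≠0 swap→a[2]=6 → slow++,fast++
(s=3,f=5) a[fast]=0 → fast++
(s=3,f=6) a[fast]=1≠0 swap→a[3]=1 → slow++,fast++
(s=4,f=7) a[fast]=2≠0 swap→a[4]=2 → slow++,fast++
(s=5,f=8) a[fast]=6≠0 swap→a[5]=6 → slow++,fast++
(s=6,f=9) a[fast]=0 → fast++
(s=6,f=10) a[fast]=0 → fast++
(s=6,f=11) a[fast]=7≠0 swap→a[6]=7 → slow++,fast++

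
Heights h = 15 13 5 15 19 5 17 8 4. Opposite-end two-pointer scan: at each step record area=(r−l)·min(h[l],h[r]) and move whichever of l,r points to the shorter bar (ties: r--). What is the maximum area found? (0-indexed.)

l=0 r=8: min(15,4)*8=32 best=32 *, r--
l=0 r=7: min(15,8)*7=56 best=56 *, r--
l=0 r=6: min(15,17)*6=90 best=90 *, l++
l=1 r=6: min(13,17)*5=65 best=90, l++
l=2 r=6: min(5,17)*4=20 best=90, l++
l=3 r=6: min(15,17)*3=45 best=90, l++
l=4 r=6: min(19,17)*2=34 best=90, r--
l=4 r=5: min(19,5)*1=5 best=90, r--

max area = 90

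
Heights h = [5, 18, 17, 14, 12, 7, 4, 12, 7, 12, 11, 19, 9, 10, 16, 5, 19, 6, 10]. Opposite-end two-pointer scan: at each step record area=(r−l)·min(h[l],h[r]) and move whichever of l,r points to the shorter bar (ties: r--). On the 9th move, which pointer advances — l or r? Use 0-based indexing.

l=0 r=18: min(5,10)*18=90 best=90 *, l++
l=1 r=18: min(18,10)*17=170 best=170 *, r--
l=1 r=17: min(18,6)*16=96 best=170, r--
l=1 r=16: min(18,19)*15=270 best=270 *, l++
l=2 r=16: min(17,19)*14=238 best=270, l++
l=3 r=16: min(14,19)*13=182 best=270, l++
l=4 r=16: min(12,19)*12=144 best=270, l++
l=5 r=16: min(7,19)*11=77 best=270, l++
l=6 r=16: min(4,19)*10=40 best=270, l++

l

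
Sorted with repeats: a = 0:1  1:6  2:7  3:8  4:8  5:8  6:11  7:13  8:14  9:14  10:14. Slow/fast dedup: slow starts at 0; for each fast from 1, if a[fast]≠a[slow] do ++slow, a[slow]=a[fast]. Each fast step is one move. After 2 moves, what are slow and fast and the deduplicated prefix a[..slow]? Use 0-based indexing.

(s=0,f=1) a[fast]=6≠a[slow]=1 write a[1]=6 → slow++,fast++
(s=1,f=2) a[fast]=7≠a[slow]=6 write a[2]=7 → slow++,fast++

slow=2, fast=3, prefix=[1, 6, 7]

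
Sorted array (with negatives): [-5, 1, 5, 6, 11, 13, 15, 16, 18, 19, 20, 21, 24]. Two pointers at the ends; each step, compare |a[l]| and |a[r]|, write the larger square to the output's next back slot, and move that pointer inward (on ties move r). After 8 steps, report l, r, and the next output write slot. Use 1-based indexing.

[1,13] |-5|<=|24| out[13]=576 → r--
[1,12] |-5|<=|21| out[12]=441 → r--
[1,11] |-5|<=|20| out[11]=400 → r--
[1,10] |-5|<=|19| out[10]=361 → r--
[1,9] |-5|<=|18| out[9]=324 → r--
[1,8] |-5|<=|16| out[8]=256 → r--
[1,7] |-5|<=|15| out[7]=225 → r--
[1,6] |-5|<=|13| out[6]=169 → r--

l=1, r=5, next write slot=5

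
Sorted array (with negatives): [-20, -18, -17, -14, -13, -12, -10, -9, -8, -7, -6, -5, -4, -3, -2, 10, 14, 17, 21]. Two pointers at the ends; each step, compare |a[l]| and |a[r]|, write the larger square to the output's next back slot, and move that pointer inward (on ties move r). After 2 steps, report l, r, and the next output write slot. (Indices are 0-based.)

l=1, r=17, next write slot=16

l=0 r=18: |-20|<=|21| out[18]=441, r--
l=0 r=17: |-20|>|17| out[17]=400, l++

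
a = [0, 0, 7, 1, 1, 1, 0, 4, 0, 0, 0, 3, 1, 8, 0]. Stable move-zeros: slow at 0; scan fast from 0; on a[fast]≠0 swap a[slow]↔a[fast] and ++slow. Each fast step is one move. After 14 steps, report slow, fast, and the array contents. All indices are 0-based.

slow=8, fast=14, a=[7, 1, 1, 1, 4, 3, 1, 8, 0, 0, 0, 0, 0, 0, 0]

slow=0 fast=0: a[fast]=0, fast++
slow=0 fast=1: a[fast]=0, fast++
slow=0 fast=2: a[fast]=7≠0 swap→a[0]=7, slow++,fast++
slow=1 fast=3: a[fast]=1≠0 swap→a[1]=1, slow++,fast++
slow=2 fast=4: a[fast]=1≠0 swap→a[2]=1, slow++,fast++
slow=3 fast=5: a[fast]=1≠0 swap→a[3]=1, slow++,fast++
slow=4 fast=6: a[fast]=0, fast++
slow=4 fast=7: a[fast]=4≠0 swap→a[4]=4, slow++,fast++
slow=5 fast=8: a[fast]=0, fast++
slow=5 fast=9: a[fast]=0, fast++
slow=5 fast=10: a[fast]=0, fast++
slow=5 fast=11: a[fast]=3≠0 swap→a[5]=3, slow++,fast++
slow=6 fast=12: a[fast]=1≠0 swap→a[6]=1, slow++,fast++
slow=7 fast=13: a[fast]=8≠0 swap→a[7]=8, slow++,fast++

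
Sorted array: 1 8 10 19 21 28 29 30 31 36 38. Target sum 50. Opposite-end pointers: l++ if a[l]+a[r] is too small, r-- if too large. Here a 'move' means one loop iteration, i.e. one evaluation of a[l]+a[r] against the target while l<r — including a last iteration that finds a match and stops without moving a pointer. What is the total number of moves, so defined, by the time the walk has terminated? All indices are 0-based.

l=0 r=10: 1+38=39 <50, l++
l=1 r=10: 8+38=46 <50, l++
l=2 r=10: 10+38=48 <50, l++
l=3 r=10: 19+38=57 >50, r--
l=3 r=9: 19+36=55 >50, r--
l=3 r=8: 19+31=50, found

6 moves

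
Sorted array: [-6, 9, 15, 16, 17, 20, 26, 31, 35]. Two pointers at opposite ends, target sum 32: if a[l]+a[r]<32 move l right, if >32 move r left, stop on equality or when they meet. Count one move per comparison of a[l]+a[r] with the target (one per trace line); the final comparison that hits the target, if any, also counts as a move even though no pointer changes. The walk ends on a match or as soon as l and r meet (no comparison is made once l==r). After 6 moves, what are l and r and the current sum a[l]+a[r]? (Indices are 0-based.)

l=2, r=4, sum=32

[0,8] -6+35=29 <32 → l++
[1,8] 9+35=44 >32 → r--
[1,7] 9+31=40 >32 → r--
[1,6] 9+26=35 >32 → r--
[1,5] 9+20=29 <32 → l++
[2,5] 15+20=35 >32 → r--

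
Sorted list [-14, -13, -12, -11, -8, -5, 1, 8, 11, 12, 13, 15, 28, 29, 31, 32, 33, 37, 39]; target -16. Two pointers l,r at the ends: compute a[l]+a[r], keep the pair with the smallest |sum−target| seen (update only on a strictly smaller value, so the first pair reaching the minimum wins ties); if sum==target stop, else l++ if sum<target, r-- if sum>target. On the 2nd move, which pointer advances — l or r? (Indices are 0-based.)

r

[0,18] -14+39=25 d=41 * → r--
[0,17] -14+37=23 d=39 * → r--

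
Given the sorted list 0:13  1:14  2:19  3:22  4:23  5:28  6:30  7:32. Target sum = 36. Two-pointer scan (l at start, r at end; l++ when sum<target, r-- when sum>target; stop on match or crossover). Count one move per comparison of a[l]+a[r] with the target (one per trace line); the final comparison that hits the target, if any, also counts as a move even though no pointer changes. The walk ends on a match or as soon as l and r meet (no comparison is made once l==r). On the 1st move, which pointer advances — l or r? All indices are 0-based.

r

l=0 r=7: 13+32=45 >36, r--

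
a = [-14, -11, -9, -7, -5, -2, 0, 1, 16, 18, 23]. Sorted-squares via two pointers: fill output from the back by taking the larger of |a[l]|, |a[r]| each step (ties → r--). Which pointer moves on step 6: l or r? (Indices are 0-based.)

l=0 r=10: |-14|<=|23| out[10]=529, r--
l=0 r=9: |-14|<=|18| out[9]=324, r--
l=0 r=8: |-14|<=|16| out[8]=256, r--
l=0 r=7: |-14|>|1| out[7]=196, l++
l=1 r=7: |-11|>|1| out[6]=121, l++
l=2 r=7: |-9|>|1| out[5]=81, l++

l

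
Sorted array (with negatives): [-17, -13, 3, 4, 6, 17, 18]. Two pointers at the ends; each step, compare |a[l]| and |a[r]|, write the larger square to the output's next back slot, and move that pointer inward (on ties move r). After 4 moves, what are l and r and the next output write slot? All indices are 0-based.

l=2, r=4, next write slot=2

l=0 r=6: |-17|<=|18| out[6]=324, r--
l=0 r=5: |-17|<=|17| out[5]=289, r--
l=0 r=4: |-17|>|6| out[4]=289, l++
l=1 r=4: |-13|>|6| out[3]=169, l++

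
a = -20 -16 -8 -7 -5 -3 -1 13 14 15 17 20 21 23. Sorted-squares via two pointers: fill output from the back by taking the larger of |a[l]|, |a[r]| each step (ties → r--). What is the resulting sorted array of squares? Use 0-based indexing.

[1, 9, 25, 49, 64, 169, 196, 225, 256, 289, 400, 400, 441, 529]

l=0 r=13: |-20|<=|23| out[13]=529, r--
l=0 r=12: |-20|<=|21| out[12]=441, r--
l=0 r=11: |-20|<=|20| out[11]=400, r--
l=0 r=10: |-20|>|17| out[10]=400, l++
l=1 r=10: |-16|<=|17| out[9]=289, r--
l=1 r=9: |-16|>|15| out[8]=256, l++
l=2 r=9: |-8|<=|15| out[7]=225, r--
l=2 r=8: |-8|<=|14| out[6]=196, r--
l=2 r=7: |-8|<=|13| out[5]=169, r--
l=2 r=6: |-8|>|-1| out[4]=64, l++
l=3 r=6: |-7|>|-1| out[3]=49, l++
l=4 r=6: |-5|>|-1| out[2]=25, l++
l=5 r=6: |-3|>|-1| out[1]=9, l++
l=6 r=6: |-1|<=|-1| out[0]=1, r--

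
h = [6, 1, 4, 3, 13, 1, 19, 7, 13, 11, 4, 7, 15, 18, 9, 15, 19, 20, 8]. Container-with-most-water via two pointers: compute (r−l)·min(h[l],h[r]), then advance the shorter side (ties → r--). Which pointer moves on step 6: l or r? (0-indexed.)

l

[0,18] min(6,8)*18=108 best=108 * → l++
[1,18] min(1,8)*17=17 best=108 → l++
[2,18] min(4,8)*16=64 best=108 → l++
[3,18] min(3,8)*15=45 best=108 → l++
[4,18] min(13,8)*14=112 best=112 * → r--
[4,17] min(13,20)*13=169 best=169 * → l++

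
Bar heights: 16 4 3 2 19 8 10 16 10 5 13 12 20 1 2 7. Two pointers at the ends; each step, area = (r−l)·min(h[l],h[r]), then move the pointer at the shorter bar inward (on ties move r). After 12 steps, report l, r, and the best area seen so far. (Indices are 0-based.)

l=9, r=12, best area=192

[0,15] min(16,7)*15=105 best=105 * → r--
[0,14] min(16,2)*14=28 best=105 → r--
[0,13] min(16,1)*13=13 best=105 → r--
[0,12] min(16,20)*12=192 best=192 * → l++
[1,12] min(4,20)*11=44 best=192 → l++
[2,12] min(3,20)*10=30 best=192 → l++
[3,12] min(2,20)*9=18 best=192 → l++
[4,12] min(19,20)*8=152 best=192 → l++
[5,12] min(8,20)*7=56 best=192 → l++
[6,12] min(10,20)*6=60 best=192 → l++
[7,12] min(16,20)*5=80 best=192 → l++
[8,12] min(10,20)*4=40 best=192 → l++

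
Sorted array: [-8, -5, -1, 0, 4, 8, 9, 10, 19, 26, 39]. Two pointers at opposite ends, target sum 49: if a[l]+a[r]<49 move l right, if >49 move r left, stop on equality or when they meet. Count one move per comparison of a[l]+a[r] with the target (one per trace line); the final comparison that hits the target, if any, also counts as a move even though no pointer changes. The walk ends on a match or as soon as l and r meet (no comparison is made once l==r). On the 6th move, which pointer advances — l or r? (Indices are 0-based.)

l

l=0 r=10: -8+39=31 <49, l++
l=1 r=10: -5+39=34 <49, l++
l=2 r=10: -1+39=38 <49, l++
l=3 r=10: 0+39=39 <49, l++
l=4 r=10: 4+39=43 <49, l++
l=5 r=10: 8+39=47 <49, l++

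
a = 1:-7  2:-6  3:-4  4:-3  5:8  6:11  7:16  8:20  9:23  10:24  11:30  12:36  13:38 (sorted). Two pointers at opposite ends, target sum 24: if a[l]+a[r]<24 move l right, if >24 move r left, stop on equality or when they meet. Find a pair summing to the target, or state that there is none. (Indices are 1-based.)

[1,13] -7+38=31 >24 → r--
[1,12] -7+36=29 >24 → r--
[1,11] -7+30=23 <24 → l++
[2,11] -6+30=24 → found

(-6, 30)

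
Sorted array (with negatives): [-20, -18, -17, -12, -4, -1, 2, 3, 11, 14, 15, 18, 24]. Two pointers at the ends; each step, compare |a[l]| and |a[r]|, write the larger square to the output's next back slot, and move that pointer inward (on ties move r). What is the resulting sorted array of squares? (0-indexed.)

[1, 4, 9, 16, 121, 144, 196, 225, 289, 324, 324, 400, 576]

[0,12] |-20|<=|24| out[12]=576 → r--
[0,11] |-20|>|18| out[11]=400 → l++
[1,11] |-18|<=|18| out[10]=324 → r--
[1,10] |-18|>|15| out[9]=324 → l++
[2,10] |-17|>|15| out[8]=289 → l++
[3,10] |-12|<=|15| out[7]=225 → r--
[3,9] |-12|<=|14| out[6]=196 → r--
[3,8] |-12|>|11| out[5]=144 → l++
[4,8] |-4|<=|11| out[4]=121 → r--
[4,7] |-4|>|3| out[3]=16 → l++
[5,7] |-1|<=|3| out[2]=9 → r--
[5,6] |-1|<=|2| out[1]=4 → r--
[5,5] |-1|<=|-1| out[0]=1 → r--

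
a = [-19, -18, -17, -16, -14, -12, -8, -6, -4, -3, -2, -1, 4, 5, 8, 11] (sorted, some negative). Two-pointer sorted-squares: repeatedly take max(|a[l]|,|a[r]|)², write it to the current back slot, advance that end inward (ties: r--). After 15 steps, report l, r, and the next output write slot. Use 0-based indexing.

l=11, r=11, next write slot=0

[0,15] |-19|>|11| out[15]=361 → l++
[1,15] |-18|>|11| out[14]=324 → l++
[2,15] |-17|>|11| out[13]=289 → l++
[3,15] |-16|>|11| out[12]=256 → l++
[4,15] |-14|>|11| out[11]=196 → l++
[5,15] |-12|>|11| out[10]=144 → l++
[6,15] |-8|<=|11| out[9]=121 → r--
[6,14] |-8|<=|8| out[8]=64 → r--
[6,13] |-8|>|5| out[7]=64 → l++
[7,13] |-6|>|5| out[6]=36 → l++
[8,13] |-4|<=|5| out[5]=25 → r--
[8,12] |-4|<=|4| out[4]=16 → r--
[8,11] |-4|>|-1| out[3]=16 → l++
[9,11] |-3|>|-1| out[2]=9 → l++
[10,11] |-2|>|-1| out[1]=4 → l++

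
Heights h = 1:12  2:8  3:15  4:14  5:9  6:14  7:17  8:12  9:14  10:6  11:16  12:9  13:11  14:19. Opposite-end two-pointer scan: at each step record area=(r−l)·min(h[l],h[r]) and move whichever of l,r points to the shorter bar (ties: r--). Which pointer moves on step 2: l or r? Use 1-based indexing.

l=1 r=14: min(12,19)*13=156 best=156 *, l++
l=2 r=14: min(8,19)*12=96 best=156, l++

l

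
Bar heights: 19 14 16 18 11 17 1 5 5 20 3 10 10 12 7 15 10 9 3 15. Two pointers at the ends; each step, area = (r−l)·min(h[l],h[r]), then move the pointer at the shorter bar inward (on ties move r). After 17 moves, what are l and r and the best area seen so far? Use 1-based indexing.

l=1 r=20: min(19,15)*19=285 best=285 *, r--
l=1 r=19: min(19,3)*18=54 best=285, r--
l=1 r=18: min(19,9)*17=153 best=285, r--
l=1 r=17: min(19,10)*16=160 best=285, r--
l=1 r=16: min(19,15)*15=225 best=285, r--
l=1 r=15: min(19,7)*14=98 best=285, r--
l=1 r=14: min(19,12)*13=156 best=285, r--
l=1 r=13: min(19,10)*12=120 best=285, r--
l=1 r=12: min(19,10)*11=110 best=285, r--
l=1 r=11: min(19,3)*10=30 best=285, r--
l=1 r=10: min(19,20)*9=171 best=285, l++
l=2 r=10: min(14,20)*8=112 best=285, l++
l=3 r=10: min(16,20)*7=112 best=285, l++
l=4 r=10: min(18,20)*6=108 best=285, l++
l=5 r=10: min(11,20)*5=55 best=285, l++
l=6 r=10: min(17,20)*4=68 best=285, l++
l=7 r=10: min(1,20)*3=3 best=285, l++

l=8, r=10, best area=285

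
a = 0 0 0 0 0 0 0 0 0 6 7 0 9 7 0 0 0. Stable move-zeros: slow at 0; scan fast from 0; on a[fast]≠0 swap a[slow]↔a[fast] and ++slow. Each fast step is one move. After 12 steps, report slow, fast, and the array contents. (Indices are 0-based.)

slow=2, fast=12, a=[6, 7, 0, 0, 0, 0, 0, 0, 0, 0, 0, 0, 9, 7, 0, 0, 0]

slow=0 fast=0: a[fast]=0, fast++
slow=0 fast=1: a[fast]=0, fast++
slow=0 fast=2: a[fast]=0, fast++
slow=0 fast=3: a[fast]=0, fast++
slow=0 fast=4: a[fast]=0, fast++
slow=0 fast=5: a[fast]=0, fast++
slow=0 fast=6: a[fast]=0, fast++
slow=0 fast=7: a[fast]=0, fast++
slow=0 fast=8: a[fast]=0, fast++
slow=0 fast=9: a[fast]=6≠0 swap→a[0]=6, slow++,fast++
slow=1 fast=10: a[fast]=7≠0 swap→a[1]=7, slow++,fast++
slow=2 fast=11: a[fast]=0, fast++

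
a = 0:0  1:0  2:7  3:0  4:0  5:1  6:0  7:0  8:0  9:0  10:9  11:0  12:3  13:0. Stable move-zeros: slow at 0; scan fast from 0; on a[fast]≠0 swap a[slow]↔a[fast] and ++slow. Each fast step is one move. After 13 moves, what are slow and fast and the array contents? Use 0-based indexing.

(s=0,f=0) a[fast]=0 → fast++
(s=0,f=1) a[fast]=0 → fast++
(s=0,f=2) a[fast]=7≠0 swap→a[0]=7 → slow++,fast++
(s=1,f=3) a[fast]=0 → fast++
(s=1,f=4) a[fast]=0 → fast++
(s=1,f=5) a[fast]=1≠0 swap→a[1]=1 → slow++,fast++
(s=2,f=6) a[fast]=0 → fast++
(s=2,f=7) a[fast]=0 → fast++
(s=2,f=8) a[fast]=0 → fast++
(s=2,f=9) a[fast]=0 → fast++
(s=2,f=10) a[fast]=9≠0 swap→a[2]=9 → slow++,fast++
(s=3,f=11) a[fast]=0 → fast++
(s=3,f=12) a[fast]=3≠0 swap→a[3]=3 → slow++,fast++

slow=4, fast=13, a=[7, 1, 9, 3, 0, 0, 0, 0, 0, 0, 0, 0, 0, 0]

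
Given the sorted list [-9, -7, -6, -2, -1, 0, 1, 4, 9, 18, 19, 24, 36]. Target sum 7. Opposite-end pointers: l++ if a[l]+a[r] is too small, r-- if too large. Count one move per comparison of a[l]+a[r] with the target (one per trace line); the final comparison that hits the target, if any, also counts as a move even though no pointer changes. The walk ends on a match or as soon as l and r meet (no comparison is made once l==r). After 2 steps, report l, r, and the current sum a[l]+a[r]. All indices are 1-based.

l=1 r=13: -9+36=27 >7, r--
l=1 r=12: -9+24=15 >7, r--

l=1, r=11, sum=10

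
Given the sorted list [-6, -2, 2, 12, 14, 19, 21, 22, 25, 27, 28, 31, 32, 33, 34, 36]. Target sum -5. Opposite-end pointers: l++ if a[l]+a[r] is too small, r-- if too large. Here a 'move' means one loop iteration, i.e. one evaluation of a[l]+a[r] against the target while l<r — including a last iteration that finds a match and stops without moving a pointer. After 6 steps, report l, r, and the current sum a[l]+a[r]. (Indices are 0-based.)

l=0, r=9, sum=21

l=0 r=15: -6+36=30 >-5, r--
l=0 r=14: -6+34=28 >-5, r--
l=0 r=13: -6+33=27 >-5, r--
l=0 r=12: -6+32=26 >-5, r--
l=0 r=11: -6+31=25 >-5, r--
l=0 r=10: -6+28=22 >-5, r--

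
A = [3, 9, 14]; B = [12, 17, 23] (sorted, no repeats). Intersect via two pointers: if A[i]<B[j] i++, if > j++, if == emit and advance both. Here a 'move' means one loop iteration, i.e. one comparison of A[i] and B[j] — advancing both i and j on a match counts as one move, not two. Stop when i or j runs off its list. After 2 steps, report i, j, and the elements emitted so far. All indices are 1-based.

[i=1,j=1] 3<12 → i++
[i=2,j=1] 9<12 → i++

i=3, j=1, emitted=[]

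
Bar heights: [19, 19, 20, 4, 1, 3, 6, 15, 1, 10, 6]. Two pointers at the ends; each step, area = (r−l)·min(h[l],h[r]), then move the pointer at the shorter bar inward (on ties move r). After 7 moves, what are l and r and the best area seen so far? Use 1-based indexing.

l=1, r=4, best area=105

l=1 r=11: min(19,6)*10=60 best=60 *, r--
l=1 r=10: min(19,10)*9=90 best=90 *, r--
l=1 r=9: min(19,1)*8=8 best=90, r--
l=1 r=8: min(19,15)*7=105 best=105 *, r--
l=1 r=7: min(19,6)*6=36 best=105, r--
l=1 r=6: min(19,3)*5=15 best=105, r--
l=1 r=5: min(19,1)*4=4 best=105, r--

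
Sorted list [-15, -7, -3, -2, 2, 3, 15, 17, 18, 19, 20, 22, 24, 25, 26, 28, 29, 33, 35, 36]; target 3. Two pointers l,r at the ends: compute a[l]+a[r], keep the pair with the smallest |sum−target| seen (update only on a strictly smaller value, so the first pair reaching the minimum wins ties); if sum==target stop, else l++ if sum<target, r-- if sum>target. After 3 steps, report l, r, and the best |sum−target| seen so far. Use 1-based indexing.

l=1, r=17, best |Δ|=15

[1,20] -15+36=21 d=18 * → r--
[1,19] -15+35=20 d=17 * → r--
[1,18] -15+33=18 d=15 * → r--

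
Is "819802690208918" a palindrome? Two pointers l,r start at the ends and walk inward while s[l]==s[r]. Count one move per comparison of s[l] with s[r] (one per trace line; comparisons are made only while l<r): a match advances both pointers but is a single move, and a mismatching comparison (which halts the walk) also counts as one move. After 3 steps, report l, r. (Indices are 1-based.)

l=1 r=15: '8'=='8', l++,r--
l=2 r=14: '1'=='1', l++,r--
l=3 r=13: '9'=='9', l++,r--

l=4, r=12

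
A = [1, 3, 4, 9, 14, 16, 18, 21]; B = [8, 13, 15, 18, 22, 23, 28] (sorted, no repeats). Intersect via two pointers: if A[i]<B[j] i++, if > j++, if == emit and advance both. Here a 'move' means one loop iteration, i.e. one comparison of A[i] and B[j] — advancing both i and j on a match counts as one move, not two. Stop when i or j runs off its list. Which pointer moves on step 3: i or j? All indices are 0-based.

i

[i=0,j=0] 1<8 → i++
[i=1,j=0] 3<8 → i++
[i=2,j=0] 4<8 → i++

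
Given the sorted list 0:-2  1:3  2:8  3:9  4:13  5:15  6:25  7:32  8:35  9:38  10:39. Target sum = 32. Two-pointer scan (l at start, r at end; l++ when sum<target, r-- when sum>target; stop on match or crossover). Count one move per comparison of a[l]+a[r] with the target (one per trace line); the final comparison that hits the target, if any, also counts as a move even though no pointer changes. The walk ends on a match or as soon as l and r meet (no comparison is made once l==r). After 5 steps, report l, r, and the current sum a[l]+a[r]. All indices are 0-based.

l=1, r=6, sum=28

[0,10] -2+39=37 >32 → r--
[0,9] -2+38=36 >32 → r--
[0,8] -2+35=33 >32 → r--
[0,7] -2+32=30 <32 → l++
[1,7] 3+32=35 >32 → r--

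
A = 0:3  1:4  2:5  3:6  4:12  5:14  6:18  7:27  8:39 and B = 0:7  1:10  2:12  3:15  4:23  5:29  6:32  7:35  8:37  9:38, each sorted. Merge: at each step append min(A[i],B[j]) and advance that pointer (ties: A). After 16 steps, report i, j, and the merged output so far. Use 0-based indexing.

i=8, j=8, merged so far=[3, 4, 5, 6, 7, 10, 12, 12, 14, 15, 18, 23, 27, 29, 32, 35]

[i=0,j=0] A[i]=3<=B[j]=7 take 3 → i++
[i=1,j=0] A[i]=4<=B[j]=7 take 4 → i++
[i=2,j=0] A[i]=5<=B[j]=7 take 5 → i++
[i=3,j=0] A[i]=6<=B[j]=7 take 6 → i++
[i=4,j=0] A[i]=12>B[j]=7 take 7 → j++
[i=4,j=1] A[i]=12>B[j]=10 take 10 → j++
[i=4,j=2] A[i]=12<=B[j]=12 take 12 → i++
[i=5,j=2] A[i]=14>B[j]=12 take 12 → j++
[i=5,j=3] A[i]=14<=B[j]=15 take 14 → i++
[i=6,j=3] A[i]=18>B[j]=15 take 15 → j++
[i=6,j=4] A[i]=18<=B[j]=23 take 18 → i++
[i=7,j=4] A[i]=27>B[j]=23 take 23 → j++
[i=7,j=5] A[i]=27<=B[j]=29 take 27 → i++
[i=8,j=5] A[i]=39>B[j]=29 take 29 → j++
[i=8,j=6] A[i]=39>B[j]=32 take 32 → j++
[i=8,j=7] A[i]=39>B[j]=35 take 35 → j++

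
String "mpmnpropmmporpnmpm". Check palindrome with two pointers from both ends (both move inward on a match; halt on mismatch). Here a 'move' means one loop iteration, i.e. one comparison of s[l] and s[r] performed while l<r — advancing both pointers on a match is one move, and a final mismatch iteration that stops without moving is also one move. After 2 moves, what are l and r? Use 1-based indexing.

l=1 r=18: 'm'=='m', l++,r--
l=2 r=17: 'p'=='p', l++,r--

l=3, r=16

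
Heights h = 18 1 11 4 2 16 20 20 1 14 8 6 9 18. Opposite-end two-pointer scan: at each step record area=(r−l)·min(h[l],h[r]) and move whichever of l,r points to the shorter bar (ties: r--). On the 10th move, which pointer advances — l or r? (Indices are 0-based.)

l

l=0 r=13: min(18,18)*13=234 best=234 *, r--
l=0 r=12: min(18,9)*12=108 best=234, r--
l=0 r=11: min(18,6)*11=66 best=234, r--
l=0 r=10: min(18,8)*10=80 best=234, r--
l=0 r=9: min(18,14)*9=126 best=234, r--
l=0 r=8: min(18,1)*8=8 best=234, r--
l=0 r=7: min(18,20)*7=126 best=234, l++
l=1 r=7: min(1,20)*6=6 best=234, l++
l=2 r=7: min(11,20)*5=55 best=234, l++
l=3 r=7: min(4,20)*4=16 best=234, l++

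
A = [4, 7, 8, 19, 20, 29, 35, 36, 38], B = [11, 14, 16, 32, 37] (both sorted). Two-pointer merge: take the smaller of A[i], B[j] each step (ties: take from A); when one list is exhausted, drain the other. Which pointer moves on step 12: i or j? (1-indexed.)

i

i=1 j=1: A[i]=4<=B[j]=11 take 4, i++
i=2 j=1: A[i]=7<=B[j]=11 take 7, i++
i=3 j=1: A[i]=8<=B[j]=11 take 8, i++
i=4 j=1: A[i]=19>B[j]=11 take 11, j++
i=4 j=2: A[i]=19>B[j]=14 take 14, j++
i=4 j=3: A[i]=19>B[j]=16 take 16, j++
i=4 j=4: A[i]=19<=B[j]=32 take 19, i++
i=5 j=4: A[i]=20<=B[j]=32 take 20, i++
i=6 j=4: A[i]=29<=B[j]=32 take 29, i++
i=7 j=4: A[i]=35>B[j]=32 take 32, j++
i=7 j=5: A[i]=35<=B[j]=37 take 35, i++
i=8 j=5: A[i]=36<=B[j]=37 take 36, i++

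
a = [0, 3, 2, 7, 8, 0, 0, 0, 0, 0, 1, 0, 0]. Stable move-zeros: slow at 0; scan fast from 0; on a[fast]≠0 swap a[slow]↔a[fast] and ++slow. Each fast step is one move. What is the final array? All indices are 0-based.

(s=0,f=0) a[fast]=0 → fast++
(s=0,f=1) a[fast]=3≠0 swap→a[0]=3 → slow++,fast++
(s=1,f=2) a[fast]=2≠0 swap→a[1]=2 → slow++,fast++
(s=2,f=3) a[fast]=7≠0 swap→a[2]=7 → slow++,fast++
(s=3,f=4) a[fast]=8≠0 swap→a[3]=8 → slow++,fast++
(s=4,f=5) a[fast]=0 → fast++
(s=4,f=6) a[fast]=0 → fast++
(s=4,f=7) a[fast]=0 → fast++
(s=4,f=8) a[fast]=0 → fast++
(s=4,f=9) a[fast]=0 → fast++
(s=4,f=10) a[fast]=1≠0 swap→a[4]=1 → slow++,fast++
(s=5,f=11) a[fast]=0 → fast++
(s=5,f=12) a[fast]=0 → fast++

[3, 2, 7, 8, 1, 0, 0, 0, 0, 0, 0, 0, 0]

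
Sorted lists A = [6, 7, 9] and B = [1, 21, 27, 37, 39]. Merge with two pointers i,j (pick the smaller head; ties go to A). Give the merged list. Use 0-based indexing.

[1, 6, 7, 9, 21, 27, 37, 39]

i=0 j=0: A[i]=6>B[j]=1 take 1, j++
i=0 j=1: A[i]=6<=B[j]=21 take 6, i++
i=1 j=1: A[i]=7<=B[j]=21 take 7, i++
i=2 j=1: A[i]=9<=B[j]=21 take 9, i++
i=3 j=1: A done, take B[j]=21, j++
i=3 j=2: A done, take B[j]=27, j++
i=3 j=3: A done, take B[j]=37, j++
i=3 j=4: A done, take B[j]=39, j++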